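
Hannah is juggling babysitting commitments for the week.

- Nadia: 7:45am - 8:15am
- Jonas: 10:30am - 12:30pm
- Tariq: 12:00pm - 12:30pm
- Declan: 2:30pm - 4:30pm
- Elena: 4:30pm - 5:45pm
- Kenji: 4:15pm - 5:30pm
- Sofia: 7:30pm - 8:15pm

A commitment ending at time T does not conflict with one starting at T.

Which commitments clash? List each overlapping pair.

Declan & Kenji, Elena & Kenji, Jonas & Tariq

Two intervals overlap when each starts before the other ends.
Sorted by start: Nadia, Jonas, Tariq, Declan, Kenji, Elena, Sofia.
Jonas starts after Nadia ends, so Nadia has no further overlaps.
Tariq starts before Jonas ends → Jonas and Tariq overlap.
Declan starts after Jonas ends, so Jonas has no further overlaps.
Declan starts after Tariq ends, so Tariq has no further overlaps.
Kenji starts before Declan ends → Declan and Kenji overlap.
Elena starts exactly when Declan ends (back-to-back, no overlap), so Declan has no further overlaps.
Elena starts before Kenji ends → Kenji and Elena overlap.
Sofia starts after Kenji ends.
Sofia starts after Elena ends.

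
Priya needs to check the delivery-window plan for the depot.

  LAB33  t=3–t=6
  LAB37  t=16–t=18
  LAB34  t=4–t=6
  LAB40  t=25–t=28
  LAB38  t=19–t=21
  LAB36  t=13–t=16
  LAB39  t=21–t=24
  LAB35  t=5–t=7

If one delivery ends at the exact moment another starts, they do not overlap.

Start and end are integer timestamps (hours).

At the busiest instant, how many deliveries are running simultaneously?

3

Sweep the timeline, counting +1 at each start and −1 at each end (ends before starts at a tie):
t=3 start LAB33 → 1
t=4 start LAB34 → 2
t=5 start LAB35 → 3
t=6 end LAB33 → 2
t=6 end LAB34 → 1
t=7 end LAB35 → 0
t=13 start LAB36 → 1
t=16 end LAB36 → 0
t=16 start LAB37 → 1
t=18 end LAB37 → 0
t=19 start LAB38 → 1
t=21 end LAB38 → 0
t=21 start LAB39 → 1
t=24 end LAB39 → 0
t=25 start LAB40 → 1
t=28 end LAB40 → 0
Peak is 3, at t=5 (LAB33, LAB34, LAB35).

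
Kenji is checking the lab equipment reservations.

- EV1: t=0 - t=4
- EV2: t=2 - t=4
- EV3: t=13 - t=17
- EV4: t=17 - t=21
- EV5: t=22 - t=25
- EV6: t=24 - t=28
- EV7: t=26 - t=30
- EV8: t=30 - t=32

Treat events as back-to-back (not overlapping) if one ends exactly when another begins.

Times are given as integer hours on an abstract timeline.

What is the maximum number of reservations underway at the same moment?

2

Sort all start/end points and keep a running count:
t=0 start EV1 → 1
t=2 start EV2 → 2
t=4 end EV1 → 1
t=4 end EV2 → 0
t=13 start EV3 → 1
t=17 end EV3 → 0
t=17 start EV4 → 1
t=21 end EV4 → 0
t=22 start EV5 → 1
t=24 start EV6 → 2
t=25 end EV5 → 1
t=26 start EV7 → 2
t=28 end EV6 → 1
t=30 end EV7 → 0
t=30 start EV8 → 1
t=32 end EV8 → 0
Peak is 2, at t=2 (EV1, EV2).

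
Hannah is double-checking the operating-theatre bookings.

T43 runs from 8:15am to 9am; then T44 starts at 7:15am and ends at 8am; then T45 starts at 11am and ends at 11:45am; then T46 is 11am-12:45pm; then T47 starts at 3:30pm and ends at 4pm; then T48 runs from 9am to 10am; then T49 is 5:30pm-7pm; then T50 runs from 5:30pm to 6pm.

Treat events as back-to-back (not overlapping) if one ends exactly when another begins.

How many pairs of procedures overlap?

2

Sorted by start: T44, T43, T48, T45, T46, T47, T49, T50.
T43 starts after T44 ends — done with T44.
T48 starts exactly when T43 ends (back-to-back, no overlap) — done with T43.
T45 starts after T48 ends — done with T48.
T46 starts before T45 ends → T45 and T46 overlap.
T47 starts after T45 ends — done with T45.
T47 starts after T46 ends — done with T46.
T49 starts after T47 ends — done with T47.
T50 starts before T49 ends → T49 and T50 overlap.
Overlapping pairs: T45 & T46, T49 & T50 — 2 in total.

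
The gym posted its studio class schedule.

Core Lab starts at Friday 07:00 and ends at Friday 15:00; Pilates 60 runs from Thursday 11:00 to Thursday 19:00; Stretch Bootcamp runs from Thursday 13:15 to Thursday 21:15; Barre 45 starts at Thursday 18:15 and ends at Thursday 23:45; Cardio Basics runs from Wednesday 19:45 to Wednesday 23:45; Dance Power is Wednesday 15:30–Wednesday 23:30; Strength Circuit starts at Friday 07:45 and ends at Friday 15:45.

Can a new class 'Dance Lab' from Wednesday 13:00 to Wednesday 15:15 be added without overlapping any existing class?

Yes — the slot is free

Dance Power: starts Wednesday 15:30 at or after Dance Lab ends Wednesday 15:15 → clear.
Cardio Basics: starts Wednesday 19:45 at or after Dance Lab ends Wednesday 15:15 → clear.
Pilates 60: starts Thursday 11:00 at or after Dance Lab ends Wednesday 15:15 → clear.
Stretch Bootcamp: starts Thursday 13:15 at or after Dance Lab ends Wednesday 15:15 → clear.
Barre 45: starts Thursday 18:15 at or after Dance Lab ends Wednesday 15:15 → clear.
Core Lab: starts Friday 07:00 at or after Dance Lab ends Wednesday 15:15 → clear.
Strength Circuit: starts Friday 07:45 at or after Dance Lab ends Wednesday 15:15 → clear.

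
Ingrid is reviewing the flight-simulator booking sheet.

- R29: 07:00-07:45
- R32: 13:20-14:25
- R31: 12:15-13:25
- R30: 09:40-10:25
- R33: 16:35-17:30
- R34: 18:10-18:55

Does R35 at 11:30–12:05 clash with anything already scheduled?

R29: ends 07:45 at or before R35 starts 11:30 → clear.
R30: ends 10:25 at or before R35 starts 11:30 → clear.
R31: starts 12:15 at or after R35 ends 12:05 → clear.
R32: starts 13:20 at or after R35 ends 12:05 → clear.
R33: starts 16:35 at or after R35 ends 12:05 → clear.
R34: starts 18:10 at or after R35 ends 12:05 → clear.

No — it doesn't clash with anything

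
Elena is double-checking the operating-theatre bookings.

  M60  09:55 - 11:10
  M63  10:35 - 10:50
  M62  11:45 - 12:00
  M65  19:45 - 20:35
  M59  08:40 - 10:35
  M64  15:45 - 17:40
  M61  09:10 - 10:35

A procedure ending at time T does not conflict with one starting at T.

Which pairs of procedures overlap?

M59 & M60, M59 & M61, M60 & M61, M60 & M63

Sorted by start: M59, M61, M60, M63, M62, M64, M65.
M61 starts before M59 ends → M59 and M61 overlap.
M60 starts before M59 ends → M59 and M60 overlap.
M63 starts exactly when M59 ends (back-to-back, no overlap), so nothing later overlaps M59 either.
M60 starts before M61 ends → M61 and M60 overlap.
M63 starts exactly when M61 ends (back-to-back, no overlap), so nothing later overlaps M61 either.
M63 starts before M60 ends → M60 and M63 overlap.
M62 starts after M60 ends, so nothing later overlaps M60 either.
M62 starts after M63 ends, so nothing later overlaps M63 either.
M64 starts after M62 ends, so nothing later overlaps M62 either.
M65 starts after M64 ends.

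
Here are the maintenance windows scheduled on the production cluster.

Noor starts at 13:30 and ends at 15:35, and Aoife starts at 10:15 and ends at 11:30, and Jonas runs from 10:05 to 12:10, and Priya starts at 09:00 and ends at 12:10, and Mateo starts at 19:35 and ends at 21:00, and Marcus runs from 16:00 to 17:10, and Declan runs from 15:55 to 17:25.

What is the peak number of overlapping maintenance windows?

3

Sweep the timeline, counting +1 at each start and −1 at each end (ends before starts at a tie):
09:00 start Priya → 1
10:05 start Jonas → 2
10:15 start Aoife → 3
11:30 end Aoife → 2
12:10 end Jonas → 1
12:10 end Priya → 0
13:30 start Noor → 1
15:35 end Noor → 0
15:55 start Declan → 1
16:00 start Marcus → 2
17:10 end Marcus → 1
17:25 end Declan → 0
19:35 start Mateo → 1
21:00 end Mateo → 0
Peak is 3, at 10:15 (Aoife, Jonas, Priya).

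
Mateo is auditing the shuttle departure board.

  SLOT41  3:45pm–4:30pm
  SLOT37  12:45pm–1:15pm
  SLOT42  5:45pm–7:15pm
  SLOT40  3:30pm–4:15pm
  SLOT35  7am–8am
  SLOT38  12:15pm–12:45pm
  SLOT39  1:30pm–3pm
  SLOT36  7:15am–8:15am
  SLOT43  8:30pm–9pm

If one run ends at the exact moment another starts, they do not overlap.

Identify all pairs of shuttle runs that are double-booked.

Sorted by start: SLOT35, SLOT36, SLOT38, SLOT37, SLOT39, SLOT40, SLOT41, SLOT42, SLOT43.
SLOT36 starts before SLOT35 ends → SLOT35 and SLOT36 overlap.
SLOT38 starts after SLOT35 ends — done with SLOT35.
SLOT38 starts after SLOT36 ends — done with SLOT36.
SLOT37 starts exactly when SLOT38 ends (back-to-back, no overlap) — done with SLOT38.
SLOT39 starts after SLOT37 ends — done with SLOT37.
SLOT40 starts after SLOT39 ends — done with SLOT39.
SLOT41 starts before SLOT40 ends → SLOT40 and SLOT41 overlap.
SLOT42 starts after SLOT40 ends — done with SLOT40.
SLOT42 starts after SLOT41 ends — done with SLOT41.
SLOT43 starts after SLOT42 ends.

SLOT35 & SLOT36, SLOT40 & SLOT41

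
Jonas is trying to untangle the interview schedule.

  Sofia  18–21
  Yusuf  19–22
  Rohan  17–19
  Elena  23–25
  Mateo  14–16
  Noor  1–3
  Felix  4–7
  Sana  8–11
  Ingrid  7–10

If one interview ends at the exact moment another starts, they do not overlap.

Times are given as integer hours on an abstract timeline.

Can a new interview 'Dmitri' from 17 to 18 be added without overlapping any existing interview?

Noor: ends 3 at or before Dmitri starts 17 → clear.
Felix: ends 7 at or before Dmitri starts 17 → clear.
Ingrid: ends 10 at or before Dmitri starts 17 → clear.
Sana: ends 11 at or before Dmitri starts 17 → clear.
Mateo: ends 16 at or before Dmitri starts 17 → clear.
Rohan: starts 17 before Dmitri ends 18, and ends 19 after Dmitri starts 17 → overlap.
Sofia: starts 18 at or after Dmitri ends 18 → clear.
Yusuf: starts 19 at or after Dmitri ends 18 → clear.
Elena: starts 23 at or after Dmitri ends 18 → clear.
Dmitri overlaps Rohan.

No — it overlaps Rohan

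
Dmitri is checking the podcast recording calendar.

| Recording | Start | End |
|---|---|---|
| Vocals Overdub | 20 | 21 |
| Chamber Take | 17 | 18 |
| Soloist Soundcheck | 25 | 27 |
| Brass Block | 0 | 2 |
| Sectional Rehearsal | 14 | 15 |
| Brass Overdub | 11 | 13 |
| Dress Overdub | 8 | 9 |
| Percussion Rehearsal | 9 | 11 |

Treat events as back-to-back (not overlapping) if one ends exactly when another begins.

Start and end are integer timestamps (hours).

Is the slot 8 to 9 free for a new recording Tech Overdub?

No — it overlaps Dress Overdub

Brass Block: ends 2 at or before Tech Overdub starts 8 → clear.
Dress Overdub: starts 8 before Tech Overdub ends 9, and ends 9 after Tech Overdub starts 8 → overlap.
Percussion Rehearsal: starts 9 at or after Tech Overdub ends 9 → clear.
Brass Overdub: starts 11 at or after Tech Overdub ends 9 → clear.
Sectional Rehearsal: starts 14 at or after Tech Overdub ends 9 → clear.
Chamber Take: starts 17 at or after Tech Overdub ends 9 → clear.
Vocals Overdub: starts 20 at or after Tech Overdub ends 9 → clear.
Soloist Soundcheck: starts 25 at or after Tech Overdub ends 9 → clear.
Tech Overdub overlaps Dress Overdub.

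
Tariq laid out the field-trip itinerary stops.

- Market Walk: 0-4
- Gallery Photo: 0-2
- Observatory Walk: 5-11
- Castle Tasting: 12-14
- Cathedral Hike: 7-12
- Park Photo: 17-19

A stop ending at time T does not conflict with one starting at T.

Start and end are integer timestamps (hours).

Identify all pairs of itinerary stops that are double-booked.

Cathedral Hike & Observatory Walk, Gallery Photo & Market Walk

Check each pair: they overlap iff neither finishes before the other starts.
Sorted by start: Market Walk, Gallery Photo, Observatory Walk, Cathedral Hike, Castle Tasting, Park Photo.
Gallery Photo starts before Market Walk ends → Market Walk and Gallery Photo overlap.
Observatory Walk starts after Market Walk ends; Market Walk is clear from here.
Observatory Walk starts after Gallery Photo ends; Gallery Photo is clear from here.
Cathedral Hike starts before Observatory Walk ends → Observatory Walk and Cathedral Hike overlap.
Castle Tasting starts after Observatory Walk ends; Observatory Walk is clear from here.
Castle Tasting starts exactly when Cathedral Hike ends (back-to-back, no overlap); Cathedral Hike is clear from here.
Park Photo starts after Castle Tasting ends.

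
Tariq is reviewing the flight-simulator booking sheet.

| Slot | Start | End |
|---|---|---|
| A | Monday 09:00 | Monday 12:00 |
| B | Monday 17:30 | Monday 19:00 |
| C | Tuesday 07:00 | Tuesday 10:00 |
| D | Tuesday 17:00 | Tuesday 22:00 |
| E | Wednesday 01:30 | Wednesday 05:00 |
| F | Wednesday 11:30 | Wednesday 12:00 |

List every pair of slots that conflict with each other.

Sorted by start: A, B, C, D, E, F.
B starts after A ends, so A has no further overlaps.
C starts after B ends, so B has no further overlaps.
D starts after C ends, so C has no further overlaps.
E starts after D ends, so D has no further overlaps.
F starts after E ends.

no overlapping pairs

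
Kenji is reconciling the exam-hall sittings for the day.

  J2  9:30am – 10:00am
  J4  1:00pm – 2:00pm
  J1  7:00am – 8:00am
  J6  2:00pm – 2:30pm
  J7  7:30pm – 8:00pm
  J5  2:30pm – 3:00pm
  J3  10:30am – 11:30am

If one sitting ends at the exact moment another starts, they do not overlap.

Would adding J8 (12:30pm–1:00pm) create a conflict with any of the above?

J1: ends 8:00am at or before J8 starts 12:30pm → clear.
J2: ends 10:00am at or before J8 starts 12:30pm → clear.
J3: ends 11:30am at or before J8 starts 12:30pm → clear.
J4: starts 1:00pm at or after J8 ends 1:00pm → clear.
J6: starts 2:00pm at or after J8 ends 1:00pm → clear.
J5: starts 2:30pm at or after J8 ends 1:00pm → clear.
J7: starts 7:30pm at or after J8 ends 1:00pm → clear.

No — it doesn't clash with anything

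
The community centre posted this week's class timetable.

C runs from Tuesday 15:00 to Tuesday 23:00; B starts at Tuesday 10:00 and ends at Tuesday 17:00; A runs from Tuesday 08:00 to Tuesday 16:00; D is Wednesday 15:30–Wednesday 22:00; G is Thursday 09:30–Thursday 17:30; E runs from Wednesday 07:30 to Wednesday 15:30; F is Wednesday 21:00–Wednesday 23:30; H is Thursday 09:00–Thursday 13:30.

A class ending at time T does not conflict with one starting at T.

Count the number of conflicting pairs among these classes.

Sorted by start: A, B, C, E, D, F, H, G.
B starts before A ends → A and B overlap.
C starts before A ends → A and C overlap.
E starts after A ends — done with A.
C starts before B ends → B and C overlap.
E starts after B ends — done with B.
E starts after C ends — done with C.
D starts exactly when E ends (back-to-back, no overlap) — done with E.
F starts before D ends → D and F overlap.
H starts after D ends — done with D.
H starts after F ends — done with F.
G starts before H ends → H and G overlap.
Overlapping pairs: A & B, A & C, B & C, D & F, G & H — 5 in total.

5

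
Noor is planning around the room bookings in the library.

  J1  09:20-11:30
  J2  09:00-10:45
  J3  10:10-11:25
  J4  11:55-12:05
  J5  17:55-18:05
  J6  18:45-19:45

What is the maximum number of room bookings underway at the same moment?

3

Sort all start/end points and keep a running count:
09:00 start J2 → 1
09:20 start J1 → 2
10:10 start J3 → 3
10:45 end J2 → 2
11:25 end J3 → 1
11:30 end J1 → 0
11:55 start J4 → 1
12:05 end J4 → 0
17:55 start J5 → 1
18:05 end J5 → 0
18:45 start J6 → 1
19:45 end J6 → 0
Peak is 3, at 10:10 (J1, J2, J3).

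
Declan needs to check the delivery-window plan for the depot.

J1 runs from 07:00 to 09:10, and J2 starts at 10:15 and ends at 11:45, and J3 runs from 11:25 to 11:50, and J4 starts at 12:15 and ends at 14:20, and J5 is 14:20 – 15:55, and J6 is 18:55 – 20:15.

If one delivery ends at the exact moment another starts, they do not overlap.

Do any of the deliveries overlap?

Yes

Sorted by start: J1, J2, J3, J4, J5, J6.
J2 starts after J1 ends; J1 is clear from here.
J3 starts before J2 ends → J2 and J3 overlap.
That's a conflict, so the schedule is not conflict-free.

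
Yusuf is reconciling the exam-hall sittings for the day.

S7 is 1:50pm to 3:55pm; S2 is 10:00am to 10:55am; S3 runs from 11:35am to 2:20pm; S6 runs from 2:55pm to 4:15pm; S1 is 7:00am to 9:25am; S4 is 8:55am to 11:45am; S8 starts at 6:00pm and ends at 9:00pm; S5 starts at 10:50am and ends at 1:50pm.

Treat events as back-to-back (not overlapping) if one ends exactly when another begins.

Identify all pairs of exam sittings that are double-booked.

Two intervals overlap when each starts before the other ends.
Sorted by start: S1, S4, S2, S5, S3, S7, S6, S8.
S4 starts before S1 ends → S1 and S4 overlap.
S2 starts after S1 ends, so S1 has no further overlaps.
S2 starts before S4 ends → S4 and S2 overlap.
S5 starts before S4 ends → S4 and S5 overlap.
S3 starts before S4 ends → S4 and S3 overlap.
S7 starts after S4 ends, so S4 has no further overlaps.
S5 starts before S2 ends → S2 and S5 overlap.
S3 starts after S2 ends, so S2 has no further overlaps.
S3 starts before S5 ends → S5 and S3 overlap.
S7 starts exactly when S5 ends (back-to-back, no overlap), so S5 has no further overlaps.
S7 starts before S3 ends → S3 and S7 overlap.
S6 starts after S3 ends, so S3 has no further overlaps.
S6 starts before S7 ends → S7 and S6 overlap.
S8 starts after S7 ends.
S8 starts after S6 ends.

S1 & S4, S2 & S4, S2 & S5, S3 & S4, S3 & S5, S3 & S7, S4 & S5, S6 & S7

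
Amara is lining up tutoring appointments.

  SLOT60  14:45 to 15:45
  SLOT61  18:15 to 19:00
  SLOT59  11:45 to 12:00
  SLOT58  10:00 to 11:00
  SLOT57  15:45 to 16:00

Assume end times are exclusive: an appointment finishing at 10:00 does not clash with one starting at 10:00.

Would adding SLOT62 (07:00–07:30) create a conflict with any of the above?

No — it doesn't clash with anything

SLOT58: starts 10:00 at or after SLOT62 ends 07:30 → clear.
SLOT59: starts 11:45 at or after SLOT62 ends 07:30 → clear.
SLOT60: starts 14:45 at or after SLOT62 ends 07:30 → clear.
SLOT57: starts 15:45 at or after SLOT62 ends 07:30 → clear.
SLOT61: starts 18:15 at or after SLOT62 ends 07:30 → clear.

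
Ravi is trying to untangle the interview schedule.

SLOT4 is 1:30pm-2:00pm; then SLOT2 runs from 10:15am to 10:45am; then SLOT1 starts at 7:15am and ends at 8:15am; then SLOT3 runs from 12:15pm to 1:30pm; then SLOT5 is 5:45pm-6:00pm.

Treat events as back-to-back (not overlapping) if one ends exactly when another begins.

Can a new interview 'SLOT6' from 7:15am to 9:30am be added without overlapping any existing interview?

No — it overlaps SLOT1

SLOT1: starts 7:15am before SLOT6 ends 9:30am, and ends 8:15am after SLOT6 starts 7:15am → overlap.
SLOT2: starts 10:15am at or after SLOT6 ends 9:30am → clear.
SLOT3: starts 12:15pm at or after SLOT6 ends 9:30am → clear.
SLOT4: starts 1:30pm at or after SLOT6 ends 9:30am → clear.
SLOT5: starts 5:45pm at or after SLOT6 ends 9:30am → clear.
SLOT6 overlaps SLOT1.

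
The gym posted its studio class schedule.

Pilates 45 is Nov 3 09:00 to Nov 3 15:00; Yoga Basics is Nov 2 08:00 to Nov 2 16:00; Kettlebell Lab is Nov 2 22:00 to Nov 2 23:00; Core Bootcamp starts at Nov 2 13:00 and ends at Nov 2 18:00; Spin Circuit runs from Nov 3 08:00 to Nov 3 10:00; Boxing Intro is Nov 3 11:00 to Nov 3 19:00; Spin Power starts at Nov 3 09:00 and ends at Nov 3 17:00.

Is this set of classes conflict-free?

Two intervals overlap when each starts before the other ends.
Sorted by start: Yoga Basics, Core Bootcamp, Kettlebell Lab, Spin Circuit, Spin Power, Pilates 45, Boxing Intro.
Core Bootcamp starts before Yoga Basics ends → Yoga Basics and Core Bootcamp overlap.
That's a conflict, so the schedule is not conflict-free.

No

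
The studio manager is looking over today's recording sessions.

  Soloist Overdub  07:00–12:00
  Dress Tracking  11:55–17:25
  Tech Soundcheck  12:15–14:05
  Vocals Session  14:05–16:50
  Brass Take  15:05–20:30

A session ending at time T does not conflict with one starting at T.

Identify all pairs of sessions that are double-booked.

Two intervals overlap when each starts before the other ends.
Sorted by start: Soloist Overdub, Dress Tracking, Tech Soundcheck, Vocals Session, Brass Take.
Dress Tracking starts before Soloist Overdub ends → Soloist Overdub and Dress Tracking overlap.
Tech Soundcheck starts after Soloist Overdub ends — done with Soloist Overdub.
Tech Soundcheck starts before Dress Tracking ends → Dress Tracking and Tech Soundcheck overlap.
Vocals Session starts before Dress Tracking ends → Dress Tracking and Vocals Session overlap.
Brass Take starts before Dress Tracking ends → Dress Tracking and Brass Take overlap.
Vocals Session starts exactly when Tech Soundcheck ends (back-to-back, no overlap) — done with Tech Soundcheck.
Brass Take starts before Vocals Session ends → Vocals Session and Brass Take overlap.

Brass Take & Dress Tracking, Brass Take & Vocals Session, Dress Tracking & Soloist Overdub, Dress Tracking & Tech Soundcheck, Dress Tracking & Vocals Session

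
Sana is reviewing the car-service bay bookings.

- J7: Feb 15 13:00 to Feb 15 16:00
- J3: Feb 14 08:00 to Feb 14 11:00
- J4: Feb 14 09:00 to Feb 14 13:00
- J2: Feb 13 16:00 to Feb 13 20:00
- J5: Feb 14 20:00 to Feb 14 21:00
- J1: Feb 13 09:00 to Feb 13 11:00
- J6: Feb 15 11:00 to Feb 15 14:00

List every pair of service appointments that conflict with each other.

J3 & J4, J6 & J7

Sorted by start: J1, J2, J3, J4, J5, J6, J7.
J2 starts after J1 ends, so nothing later overlaps J1 either.
J3 starts after J2 ends, so nothing later overlaps J2 either.
J4 starts before J3 ends → J3 and J4 overlap.
J5 starts after J3 ends, so nothing later overlaps J3 either.
J5 starts after J4 ends, so nothing later overlaps J4 either.
J6 starts after J5 ends, so nothing later overlaps J5 either.
J7 starts before J6 ends → J6 and J7 overlap.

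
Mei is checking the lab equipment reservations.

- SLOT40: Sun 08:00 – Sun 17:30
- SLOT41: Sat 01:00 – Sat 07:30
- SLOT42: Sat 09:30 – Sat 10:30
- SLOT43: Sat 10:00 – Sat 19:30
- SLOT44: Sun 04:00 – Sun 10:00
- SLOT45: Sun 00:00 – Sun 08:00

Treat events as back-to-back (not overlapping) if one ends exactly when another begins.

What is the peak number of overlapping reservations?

2

Sort all start/end points and keep a running count:
Sat 01:00 start SLOT41 → 1
Sat 07:30 end SLOT41 → 0
Sat 09:30 start SLOT42 → 1
Sat 10:00 start SLOT43 → 2
Sat 10:30 end SLOT42 → 1
Sat 19:30 end SLOT43 → 0
Sun 00:00 start SLOT45 → 1
Sun 04:00 start SLOT44 → 2
Sun 08:00 end SLOT45 → 1
Sun 08:00 start SLOT40 → 2
Sun 10:00 end SLOT44 → 1
Sun 17:30 end SLOT40 → 0
Peak is 2, at Sat 10:00 (SLOT42, SLOT43).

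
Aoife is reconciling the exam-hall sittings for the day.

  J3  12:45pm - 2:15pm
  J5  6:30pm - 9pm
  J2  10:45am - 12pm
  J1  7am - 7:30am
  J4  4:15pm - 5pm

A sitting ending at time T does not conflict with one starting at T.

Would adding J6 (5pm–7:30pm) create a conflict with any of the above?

Yes — it overlaps J5

J1: ends 7:30am at or before J6 starts 5pm → clear.
J2: ends 12pm at or before J6 starts 5pm → clear.
J3: ends 2:15pm at or before J6 starts 5pm → clear.
J4: ends 5pm at or before J6 starts 5pm → clear.
J5: starts 6:30pm before J6 ends 7:30pm, and ends 9pm after J6 starts 5pm → overlap.
J6 overlaps J5.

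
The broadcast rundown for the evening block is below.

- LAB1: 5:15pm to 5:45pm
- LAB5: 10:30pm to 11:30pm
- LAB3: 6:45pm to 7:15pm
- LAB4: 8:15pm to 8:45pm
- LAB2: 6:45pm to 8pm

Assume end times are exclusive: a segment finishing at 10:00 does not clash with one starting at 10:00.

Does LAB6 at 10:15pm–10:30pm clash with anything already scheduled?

No — it doesn't clash with anything

LAB1: ends 5:45pm at or before LAB6 starts 10:15pm → clear.
LAB2: ends 8pm at or before LAB6 starts 10:15pm → clear.
LAB3: ends 7:15pm at or before LAB6 starts 10:15pm → clear.
LAB4: ends 8:45pm at or before LAB6 starts 10:15pm → clear.
LAB5: starts 10:30pm at or after LAB6 ends 10:30pm → clear.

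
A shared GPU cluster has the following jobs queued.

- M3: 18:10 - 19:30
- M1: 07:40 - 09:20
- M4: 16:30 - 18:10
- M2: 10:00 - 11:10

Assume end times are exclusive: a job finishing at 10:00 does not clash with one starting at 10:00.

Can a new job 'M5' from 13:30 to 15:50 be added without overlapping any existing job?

Yes — the slot is free

M1: ends 09:20 at or before M5 starts 13:30 → clear.
M2: ends 11:10 at or before M5 starts 13:30 → clear.
M4: starts 16:30 at or after M5 ends 15:50 → clear.
M3: starts 18:10 at or after M5 ends 15:50 → clear.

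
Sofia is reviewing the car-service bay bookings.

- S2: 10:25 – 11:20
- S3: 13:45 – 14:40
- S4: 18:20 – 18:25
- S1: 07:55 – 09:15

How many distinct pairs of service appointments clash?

Sorted by start: S1, S2, S3, S4.
S2 starts after S1 ends — done with S1.
S3 starts after S2 ends — done with S2.
S4 starts after S3 ends.
No pair overlaps.

0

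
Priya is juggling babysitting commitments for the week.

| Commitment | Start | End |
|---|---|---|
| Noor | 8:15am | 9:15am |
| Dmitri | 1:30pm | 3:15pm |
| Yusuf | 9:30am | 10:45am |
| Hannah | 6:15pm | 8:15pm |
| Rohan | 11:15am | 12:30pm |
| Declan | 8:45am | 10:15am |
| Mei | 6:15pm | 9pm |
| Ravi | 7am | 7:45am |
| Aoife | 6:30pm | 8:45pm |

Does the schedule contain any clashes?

Two intervals overlap when each starts before the other ends.
Sorted by start: Ravi, Noor, Declan, Yusuf, Rohan, Dmitri, Hannah, Mei, Aoife.
Noor starts after Ravi ends; Ravi is clear from here.
Declan starts before Noor ends → Noor and Declan overlap.
That's a conflict, so the schedule is not conflict-free.

Yes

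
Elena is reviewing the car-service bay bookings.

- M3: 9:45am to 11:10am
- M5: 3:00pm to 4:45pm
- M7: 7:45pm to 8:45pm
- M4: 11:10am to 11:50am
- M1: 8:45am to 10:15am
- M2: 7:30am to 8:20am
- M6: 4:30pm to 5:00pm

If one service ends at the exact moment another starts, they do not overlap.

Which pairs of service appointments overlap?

Sorted by start: M2, M1, M3, M4, M5, M6, M7.
M1 starts after M2 ends, so M2 has no further overlaps.
M3 starts before M1 ends → M1 and M3 overlap.
M4 starts after M1 ends, so M1 has no further overlaps.
M4 starts exactly when M3 ends (back-to-back, no overlap), so M3 has no further overlaps.
M5 starts after M4 ends, so M4 has no further overlaps.
M6 starts before M5 ends → M5 and M6 overlap.
M7 starts after M5 ends.
M7 starts after M6 ends.

M1 & M3, M5 & M6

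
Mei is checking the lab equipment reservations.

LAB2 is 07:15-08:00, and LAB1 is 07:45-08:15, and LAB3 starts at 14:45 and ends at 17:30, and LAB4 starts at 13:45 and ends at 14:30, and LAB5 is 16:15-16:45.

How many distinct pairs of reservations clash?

Two intervals overlap when each starts before the other ends.
Sorted by start: LAB2, LAB1, LAB4, LAB3, LAB5.
LAB1 starts before LAB2 ends → LAB2 and LAB1 overlap.
LAB4 starts after LAB2 ends, so LAB2 has no further overlaps.
LAB4 starts after LAB1 ends, so LAB1 has no further overlaps.
LAB3 starts after LAB4 ends, so LAB4 has no further overlaps.
LAB5 starts before LAB3 ends → LAB3 and LAB5 overlap.
Overlapping pairs: LAB1 & LAB2, LAB3 & LAB5 — 2 in total.

2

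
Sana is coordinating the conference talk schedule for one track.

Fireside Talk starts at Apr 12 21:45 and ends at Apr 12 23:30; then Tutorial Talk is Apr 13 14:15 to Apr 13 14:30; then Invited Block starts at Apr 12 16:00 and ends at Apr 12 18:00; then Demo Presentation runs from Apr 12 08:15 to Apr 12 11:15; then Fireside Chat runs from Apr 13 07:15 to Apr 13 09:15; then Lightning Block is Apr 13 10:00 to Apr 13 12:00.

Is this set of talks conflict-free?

Yes

Two intervals overlap when each starts before the other ends.
Sorted by start: Demo Presentation, Invited Block, Fireside Talk, Fireside Chat, Lightning Block, Tutorial Talk.
Invited Block starts after Demo Presentation ends — done with Demo Presentation.
Fireside Talk starts after Invited Block ends — done with Invited Block.
Fireside Chat starts after Fireside Talk ends — done with Fireside Talk.
Lightning Block starts after Fireside Chat ends — done with Fireside Chat.
Tutorial Talk starts after Lightning Block ends.
Every pair is clear; the schedule has no overlaps.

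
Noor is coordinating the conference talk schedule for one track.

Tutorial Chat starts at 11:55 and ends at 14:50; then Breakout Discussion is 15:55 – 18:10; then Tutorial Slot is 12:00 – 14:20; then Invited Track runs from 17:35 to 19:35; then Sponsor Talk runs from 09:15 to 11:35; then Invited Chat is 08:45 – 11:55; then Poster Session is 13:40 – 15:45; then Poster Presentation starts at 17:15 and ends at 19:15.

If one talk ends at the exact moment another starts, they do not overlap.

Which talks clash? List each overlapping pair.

Breakout Discussion & Invited Track, Breakout Discussion & Poster Presentation, Invited Chat & Sponsor Talk, Invited Track & Poster Presentation, Poster Session & Tutorial Chat, Poster Session & Tutorial Slot, Tutorial Chat & Tutorial Slot

Check each pair: they overlap iff neither finishes before the other starts.
Sorted by start: Invited Chat, Sponsor Talk, Tutorial Chat, Tutorial Slot, Poster Session, Breakout Discussion, Poster Presentation, Invited Track.
Sponsor Talk starts before Invited Chat ends → Invited Chat and Sponsor Talk overlap.
Tutorial Chat starts exactly when Invited Chat ends (back-to-back, no overlap), so nothing later overlaps Invited Chat either.
Tutorial Chat starts after Sponsor Talk ends, so nothing later overlaps Sponsor Talk either.
Tutorial Slot starts before Tutorial Chat ends → Tutorial Chat and Tutorial Slot overlap.
Poster Session starts before Tutorial Chat ends → Tutorial Chat and Poster Session overlap.
Breakout Discussion starts after Tutorial Chat ends, so nothing later overlaps Tutorial Chat either.
Poster Session starts before Tutorial Slot ends → Tutorial Slot and Poster Session overlap.
Breakout Discussion starts after Tutorial Slot ends, so nothing later overlaps Tutorial Slot either.
Breakout Discussion starts after Poster Session ends, so nothing later overlaps Poster Session either.
Poster Presentation starts before Breakout Discussion ends → Breakout Discussion and Poster Presentation overlap.
Invited Track starts before Breakout Discussion ends → Breakout Discussion and Invited Track overlap.
Invited Track starts before Poster Presentation ends → Poster Presentation and Invited Track overlap.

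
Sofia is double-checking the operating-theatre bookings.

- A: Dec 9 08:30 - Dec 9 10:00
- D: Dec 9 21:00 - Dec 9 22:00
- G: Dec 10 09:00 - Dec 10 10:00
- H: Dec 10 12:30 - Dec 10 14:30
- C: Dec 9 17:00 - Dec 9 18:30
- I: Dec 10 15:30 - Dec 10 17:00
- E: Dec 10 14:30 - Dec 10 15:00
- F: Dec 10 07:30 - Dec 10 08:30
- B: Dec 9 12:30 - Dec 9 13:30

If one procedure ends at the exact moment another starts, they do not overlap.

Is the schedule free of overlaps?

Yes

Sorted by start: A, B, C, D, F, G, H, E, I.
B starts after A ends, so A has no further overlaps.
C starts after B ends, so B has no further overlaps.
D starts after C ends, so C has no further overlaps.
F starts after D ends, so D has no further overlaps.
G starts after F ends, so F has no further overlaps.
H starts after G ends, so G has no further overlaps.
E starts exactly when H ends (back-to-back, no overlap), so H has no further overlaps.
I starts after E ends.
Every pair is clear; the schedule has no overlaps.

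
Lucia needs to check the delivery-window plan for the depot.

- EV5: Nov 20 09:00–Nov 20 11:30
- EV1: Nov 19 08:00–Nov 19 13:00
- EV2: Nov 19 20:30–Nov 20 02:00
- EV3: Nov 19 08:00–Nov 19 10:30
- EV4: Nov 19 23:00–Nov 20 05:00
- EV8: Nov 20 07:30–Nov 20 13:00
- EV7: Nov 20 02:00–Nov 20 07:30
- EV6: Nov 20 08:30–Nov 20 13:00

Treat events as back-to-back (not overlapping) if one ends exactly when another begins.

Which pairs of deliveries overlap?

EV1 & EV3, EV2 & EV4, EV4 & EV7, EV5 & EV6, EV5 & EV8, EV6 & EV8

Sorted by start: EV1, EV3, EV2, EV4, EV7, EV8, EV6, EV5.
EV3 starts before EV1 ends → EV1 and EV3 overlap.
EV2 starts after EV1 ends, so nothing later overlaps EV1 either.
EV2 starts after EV3 ends, so nothing later overlaps EV3 either.
EV4 starts before EV2 ends → EV2 and EV4 overlap.
EV7 starts exactly when EV2 ends (back-to-back, no overlap), so nothing later overlaps EV2 either.
EV7 starts before EV4 ends → EV4 and EV7 overlap.
EV8 starts after EV4 ends, so nothing later overlaps EV4 either.
EV8 starts exactly when EV7 ends (back-to-back, no overlap), so nothing later overlaps EV7 either.
EV6 starts before EV8 ends → EV8 and EV6 overlap.
EV5 starts before EV8 ends → EV8 and EV5 overlap.
EV5 starts before EV6 ends → EV6 and EV5 overlap.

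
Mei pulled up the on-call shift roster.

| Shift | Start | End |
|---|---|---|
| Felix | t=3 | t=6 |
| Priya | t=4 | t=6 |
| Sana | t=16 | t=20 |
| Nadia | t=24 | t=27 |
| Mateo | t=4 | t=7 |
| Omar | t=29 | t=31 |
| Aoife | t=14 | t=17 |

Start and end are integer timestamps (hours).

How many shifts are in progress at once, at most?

3

Sort all start/end points and keep a running count:
t=3 start Felix → 1
t=4 start Mateo → 2
t=4 start Priya → 3
t=6 end Felix → 2
t=6 end Priya → 1
t=7 end Mateo → 0
t=14 start Aoife → 1
t=16 start Sana → 2
t=17 end Aoife → 1
t=20 end Sana → 0
t=24 start Nadia → 1
t=27 end Nadia → 0
t=29 start Omar → 1
t=31 end Omar → 0
Peak is 3, at t=4 (Felix, Mateo, Priya).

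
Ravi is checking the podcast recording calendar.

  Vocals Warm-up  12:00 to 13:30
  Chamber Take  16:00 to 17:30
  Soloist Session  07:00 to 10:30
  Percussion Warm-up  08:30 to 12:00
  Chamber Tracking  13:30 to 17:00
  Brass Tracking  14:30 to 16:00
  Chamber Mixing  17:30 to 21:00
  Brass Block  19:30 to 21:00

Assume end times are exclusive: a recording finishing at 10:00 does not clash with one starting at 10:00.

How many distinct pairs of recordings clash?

Two intervals overlap when each starts before the other ends.
Sorted by start: Soloist Session, Percussion Warm-up, Vocals Warm-up, Chamber Tracking, Brass Tracking, Chamber Take, Chamber Mixing, Brass Block.
Percussion Warm-up starts before Soloist Session ends → Soloist Session and Percussion Warm-up overlap.
Vocals Warm-up starts after Soloist Session ends — done with Soloist Session.
Vocals Warm-up starts exactly when Percussion Warm-up ends (back-to-back, no overlap) — done with Percussion Warm-up.
Chamber Tracking starts exactly when Vocals Warm-up ends (back-to-back, no overlap) — done with Vocals Warm-up.
Brass Tracking starts before Chamber Tracking ends → Chamber Tracking and Brass Tracking overlap.
Chamber Take starts before Chamber Tracking ends → Chamber Tracking and Chamber Take overlap.
Chamber Mixing starts after Chamber Tracking ends — done with Chamber Tracking.
Chamber Take starts exactly when Brass Tracking ends (back-to-back, no overlap) — done with Brass Tracking.
Chamber Mixing starts exactly when Chamber Take ends (back-to-back, no overlap) — done with Chamber Take.
Brass Block starts before Chamber Mixing ends → Chamber Mixing and Brass Block overlap.
Overlapping pairs: Brass Block & Chamber Mixing, Brass Tracking & Chamber Tracking, Chamber Take & Chamber Tracking, Percussion Warm-up & Soloist Session — 4 in total.

4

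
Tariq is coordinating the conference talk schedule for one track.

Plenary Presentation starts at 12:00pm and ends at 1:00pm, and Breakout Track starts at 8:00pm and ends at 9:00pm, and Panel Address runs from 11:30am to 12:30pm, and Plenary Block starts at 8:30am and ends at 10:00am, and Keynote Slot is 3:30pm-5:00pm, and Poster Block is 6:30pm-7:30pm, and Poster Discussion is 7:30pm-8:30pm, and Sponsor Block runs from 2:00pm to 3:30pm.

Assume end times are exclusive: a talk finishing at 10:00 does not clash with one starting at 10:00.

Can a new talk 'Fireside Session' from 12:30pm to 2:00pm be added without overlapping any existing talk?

No — it overlaps Plenary Presentation

Plenary Block: ends 10:00am at or before Fireside Session starts 12:30pm → clear.
Panel Address: ends 12:30pm at or before Fireside Session starts 12:30pm → clear.
Plenary Presentation: starts 12:00pm before Fireside Session ends 2:00pm, and ends 1:00pm after Fireside Session starts 12:30pm → overlap.
Sponsor Block: starts 2:00pm at or after Fireside Session ends 2:00pm → clear.
Keynote Slot: starts 3:30pm at or after Fireside Session ends 2:00pm → clear.
Poster Block: starts 6:30pm at or after Fireside Session ends 2:00pm → clear.
Poster Discussion: starts 7:30pm at or after Fireside Session ends 2:00pm → clear.
Breakout Track: starts 8:00pm at or after Fireside Session ends 2:00pm → clear.
Fireside Session overlaps Plenary Presentation.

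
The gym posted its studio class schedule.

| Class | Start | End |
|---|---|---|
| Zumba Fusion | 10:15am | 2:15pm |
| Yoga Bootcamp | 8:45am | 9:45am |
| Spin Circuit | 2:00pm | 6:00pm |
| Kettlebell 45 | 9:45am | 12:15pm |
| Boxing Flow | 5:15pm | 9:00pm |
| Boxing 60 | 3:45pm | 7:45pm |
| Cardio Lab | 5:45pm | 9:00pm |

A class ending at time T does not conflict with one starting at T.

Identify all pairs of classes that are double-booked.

Two intervals overlap when each starts before the other ends.
Sorted by start: Yoga Bootcamp, Kettlebell 45, Zumba Fusion, Spin Circuit, Boxing 60, Boxing Flow, Cardio Lab.
Kettlebell 45 starts exactly when Yoga Bootcamp ends (back-to-back, no overlap) — done with Yoga Bootcamp.
Zumba Fusion starts before Kettlebell 45 ends → Kettlebell 45 and Zumba Fusion overlap.
Spin Circuit starts after Kettlebell 45 ends — done with Kettlebell 45.
Spin Circuit starts before Zumba Fusion ends → Zumba Fusion and Spin Circuit overlap.
Boxing 60 starts after Zumba Fusion ends — done with Zumba Fusion.
Boxing 60 starts before Spin Circuit ends → Spin Circuit and Boxing 60 overlap.
Boxing Flow starts before Spin Circuit ends → Spin Circuit and Boxing Flow overlap.
Cardio Lab starts before Spin Circuit ends → Spin Circuit and Cardio Lab overlap.
Boxing Flow starts before Boxing 60 ends → Boxing 60 and Boxing Flow overlap.
Cardio Lab starts before Boxing 60 ends → Boxing 60 and Cardio Lab overlap.
Cardio Lab starts before Boxing Flow ends → Boxing Flow and Cardio Lab overlap.

Boxing 60 & Boxing Flow, Boxing 60 & Cardio Lab, Boxing 60 & Spin Circuit, Boxing Flow & Cardio Lab, Boxing Flow & Spin Circuit, Cardio Lab & Spin Circuit, Kettlebell 45 & Zumba Fusion, Spin Circuit & Zumba Fusion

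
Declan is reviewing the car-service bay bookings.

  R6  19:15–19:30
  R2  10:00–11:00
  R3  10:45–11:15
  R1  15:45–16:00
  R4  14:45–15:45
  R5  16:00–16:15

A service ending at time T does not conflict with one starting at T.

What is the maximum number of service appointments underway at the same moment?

2

Sweep the timeline, counting +1 at each start and −1 at each end (ends before starts at a tie):
10:00 start R2 → 1
10:45 start R3 → 2
11:00 end R2 → 1
11:15 end R3 → 0
14:45 start R4 → 1
15:45 end R4 → 0
15:45 start R1 → 1
16:00 end R1 → 0
16:00 start R5 → 1
16:15 end R5 → 0
19:15 start R6 → 1
19:30 end R6 → 0
Peak is 2, at 10:45 (R2, R3).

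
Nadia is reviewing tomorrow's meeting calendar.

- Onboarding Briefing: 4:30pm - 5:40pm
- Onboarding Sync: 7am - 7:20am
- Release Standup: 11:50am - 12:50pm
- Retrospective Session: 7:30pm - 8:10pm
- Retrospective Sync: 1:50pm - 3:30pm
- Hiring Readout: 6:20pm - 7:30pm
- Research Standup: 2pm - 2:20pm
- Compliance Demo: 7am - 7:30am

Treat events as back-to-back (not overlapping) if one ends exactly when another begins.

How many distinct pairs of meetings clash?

Sorted by start: Compliance Demo, Onboarding Sync, Release Standup, Retrospective Sync, Research Standup, Onboarding Briefing, Hiring Readout, Retrospective Session.
Onboarding Sync starts before Compliance Demo ends → Compliance Demo and Onboarding Sync overlap.
Release Standup starts after Compliance Demo ends, so Compliance Demo has no further overlaps.
Release Standup starts after Onboarding Sync ends, so Onboarding Sync has no further overlaps.
Retrospective Sync starts after Release Standup ends, so Release Standup has no further overlaps.
Research Standup starts before Retrospective Sync ends → Retrospective Sync and Research Standup overlap.
Onboarding Briefing starts after Retrospective Sync ends, so Retrospective Sync has no further overlaps.
Onboarding Briefing starts after Research Standup ends, so Research Standup has no further overlaps.
Hiring Readout starts after Onboarding Briefing ends, so Onboarding Briefing has no further overlaps.
Retrospective Session starts exactly when Hiring Readout ends (back-to-back, no overlap).
Overlapping pairs: Compliance Demo & Onboarding Sync, Research Standup & Retrospective Sync — 2 in total.

2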